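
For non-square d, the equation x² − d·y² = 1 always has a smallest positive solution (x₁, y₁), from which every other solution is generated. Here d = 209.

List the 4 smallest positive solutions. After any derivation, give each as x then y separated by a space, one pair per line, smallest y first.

46551 3220
4333991201 299788440
403503248748951 27910903337660
37566959460690844801 2598560922243032880

√209 = [14; 2,5,3,2,3,5,2,28, …], period ℓ=8 (even) → k=7
k=0  a_k=14  p_k/q_k = 14/1
…
k=6  a_k=5  p_k/q_k = 21266/1471
k=7  a_k=2  p_k/q_k = 46551/3220
fundamental: x₁=46551, y₁=3220  (since 2166995601 − 209·10368400 = 1)
(46551+3220√209)^2 = 4333991201 + 299788440√209
(46551+3220√209)^3 = 403503248748951 + 27910903337660√209
(46551+3220√209)^4 = 37566959460690844801 + 2598560922243032880√209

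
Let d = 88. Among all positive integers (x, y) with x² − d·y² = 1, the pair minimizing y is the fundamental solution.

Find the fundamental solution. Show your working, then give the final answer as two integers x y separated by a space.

197 21

√88 → a₀=9, period (2,1,1,1,2,18); ℓ=6 even so k=5
i=0: a=9 ⇒ p=9, q=1
i=1: a=2 ⇒ p=19, q=2
…
i=4: a=1 ⇒ p=75, q=8
i=5: a=2 ⇒ p=197, q=21
(x₁, y₁) = (197, 21);  197² − 88·21² = 1 ✓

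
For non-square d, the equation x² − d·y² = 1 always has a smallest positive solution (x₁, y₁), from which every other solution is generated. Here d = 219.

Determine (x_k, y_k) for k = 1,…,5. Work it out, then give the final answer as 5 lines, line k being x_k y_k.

74 5
10951 740
1620674 109515
239848801 16207480
35496001874 2398597525

[14; 1,3,1,28] for √219; ℓ=4 ⇒ convergent index 3
i=0: a=14 ⇒ p=14, q=1
i=1: a=1 ⇒ p=15, q=1
i=2: a=3 ⇒ p=59, q=4
i=3: a=1 ⇒ p=74, q=5
(x₁, y₁) = (74, 5);  74² − 219·5² = 1 ✓
(x_2, y_2) = (74·74 + 219·5·5, 74·5 + 5·74) = (10951, 740)
(x_3, y_3) = (74·10951 + 219·5·740, 74·740 + 5·10951) = (1620674, 109515)
(x_4, y_4) = (74·1620674 + 219·5·109515, 74·109515 + 5·1620674) = (239848801, 16207480)
(x_5, y_5) = (74·239848801 + 219·5·16207480, 74·16207480 + 5·239848801) = (35496001874, 2398597525)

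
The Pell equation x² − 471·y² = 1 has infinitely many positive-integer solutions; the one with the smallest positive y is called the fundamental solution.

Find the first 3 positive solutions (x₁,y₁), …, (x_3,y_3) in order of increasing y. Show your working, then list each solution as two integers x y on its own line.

7838695 361188
122890278606049 5662485139320
1926598824915678693415 88772987898323613612

[21; 1,2,2,1,3,…,2,1,42] for √471; ℓ=14 ⇒ convergent index 13
step 0: (21, 1)  from 21·(1,0) + (0,1)
step 1: (22, 1)  from 1·(21,1) + (1,0)
step 2: (65, 3)  from 2·(22,1) + (21,1)
step 3: (152, 7)  from 2·(65,3) + (22,1)
step 4: (217, 10)  from 1·(152,7) + (65,3)
…
step 7: (48809, 2249)  from 14·(3429,158) + (803,37)
step 8: (198665, 9154)  from 4·(48809,2249) + (3429,158)
step 9: (644804, 29711)  from 3·(198665,9154) + (48809,2249)
step 10: (843469, 38865)  from 1·(644804,29711) + (198665,9154)
…
step 12: (5506953, 253747)  from 2·(2331742,107441) + (843469,38865)
step 13: (7838695, 361188)  from 1·(5506953,253747) + (2331742,107441)
(x₁, y₁) = (7838695, 361188);  7838695² − 471·361188² = 1 ✓
k=2:  x_2 = 7838695·7838695+471·361188·361188 = 122890278606049,  y_2 = 7838695·361188+361188·7838695 = 5662485139320
k=3:  x_3 = 7838695·122890278606049+471·361188·5662485139320 = 1926598824915678693415,  y_3 = 7838695·5662485139320+361188·122890278606049 = 88772987898323613612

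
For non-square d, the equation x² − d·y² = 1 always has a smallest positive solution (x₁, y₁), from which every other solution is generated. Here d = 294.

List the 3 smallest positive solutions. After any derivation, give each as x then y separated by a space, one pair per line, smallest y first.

4801 280
46099201 2688560
442644523201 25815552840

d=294: √d = [17; 6,1,4,1,6,34] (ℓ=6, even), read p_5/q_5
step 0: (17, 1)  from 17·(1,0) + (0,1)
…
step 4: (703, 41)  from 1·(583,34) + (120,7)
step 5: (4801, 280)  from 6·(703,41) + (583,34)
→ (4801, 280).  Check: 4801²=23049601, 294·280²=23049600, difference 1.
(4801+280√294)^2 = 46099201 + 2688560√294
(4801+280√294)^3 = 442644523201 + 25815552840√294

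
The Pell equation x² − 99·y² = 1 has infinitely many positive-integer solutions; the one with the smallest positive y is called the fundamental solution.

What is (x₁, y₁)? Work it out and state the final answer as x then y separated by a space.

[9; 1,18] for √99; ℓ=2 ⇒ convergent index 1
i=0: a=9 ⇒ p=9, q=1
i=1: a=1 ⇒ p=10, q=1
→ (10, 1).  Check: 10²=100, 99·1²=99, difference 1.

10 1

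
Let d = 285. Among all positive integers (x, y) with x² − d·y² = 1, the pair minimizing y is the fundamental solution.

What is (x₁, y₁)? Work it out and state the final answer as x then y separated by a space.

√285 = [16; 1,7,2,7,1,32, …], period ℓ=6 (even) → k=5
i=0: a=16 ⇒ p=16, q=1
…
i=2: a=7 ⇒ p=135, q=8
i=3: a=2 ⇒ p=287, q=17
i=4: a=7 ⇒ p=2144, q=127
i=5: a=1 ⇒ p=2431, q=144
(x₁, y₁) = (2431, 144);  2431² − 285·144² = 1 ✓

2431 144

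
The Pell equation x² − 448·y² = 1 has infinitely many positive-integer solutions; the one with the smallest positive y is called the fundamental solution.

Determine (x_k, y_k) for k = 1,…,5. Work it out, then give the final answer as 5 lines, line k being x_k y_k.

[21; 6,42] for √448; ℓ=2 ⇒ convergent index 1
step 0: (21, 1)  from 21·(1,0) + (0,1)
step 1: (127, 6)  from 6·(21,1) + (1,0)
fundamental: x₁=127, y₁=6  (since 16129 − 448·36 = 1)
(127+6√448)^2 = 32257 + 1524√448
(127+6√448)^3 = 8193151 + 387090√448
(127+6√448)^4 = 2081028097 + 98319336√448
(127+6√448)^5 = 528572943487 + 24972724254√448

127 6
32257 1524
8193151 387090
2081028097 98319336
528572943487 24972724254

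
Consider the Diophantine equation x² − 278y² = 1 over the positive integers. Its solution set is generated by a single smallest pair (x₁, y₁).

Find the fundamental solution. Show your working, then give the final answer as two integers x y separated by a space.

2501 150

√278 = [16; 1,2,16,2,1,32, …], period ℓ=6 (even) → k=5
step 0: (16, 1)  from 16·(1,0) + (0,1)
step 1: (17, 1)  from 1·(16,1) + (1,0)
step 2: (50, 3)  from 2·(17,1) + (16,1)
step 3: (817, 49)  from 16·(50,3) + (17,1)
step 4: (1684, 101)  from 2·(817,49) + (50,3)
step 5: (2501, 150)  from 1·(1684,101) + (817,49)
fundamental: x₁=2501, y₁=150  (since 6255001 − 278·22500 = 1)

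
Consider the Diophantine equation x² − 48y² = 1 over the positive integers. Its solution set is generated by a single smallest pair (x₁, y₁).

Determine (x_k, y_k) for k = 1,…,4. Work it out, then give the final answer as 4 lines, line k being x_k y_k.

√48 → a₀=6, period (1,12); ℓ=2 even so k=1
k=0  a_k=6  p_k/q_k = 6/1
k=1  a_k=1  p_k/q_k = 7/1
fundamental: x₁=7, y₁=1  (since 49 − 48·1 = 1)
(7+1√48)^2 = 97 + 14√48
(7+1√48)^3 = 1351 + 195√48
(7+1√48)^4 = 18817 + 2716√48

7 1
97 14
1351 195
18817 2716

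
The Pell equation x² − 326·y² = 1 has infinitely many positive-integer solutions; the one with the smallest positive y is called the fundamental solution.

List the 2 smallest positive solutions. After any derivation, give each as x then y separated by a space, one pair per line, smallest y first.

√326 = [18; 18,36, …], period ℓ=2 (even) → k=1
i=0: a=18 ⇒ p=18, q=1
i=1: a=18 ⇒ p=325, q=18
fundamental: x₁=325, y₁=18  (since 105625 − 326·324 = 1)
k=2:  x_2 = 325·325+326·18·18 = 211249,  y_2 = 325·18+18·325 = 11700

325 18
211249 11700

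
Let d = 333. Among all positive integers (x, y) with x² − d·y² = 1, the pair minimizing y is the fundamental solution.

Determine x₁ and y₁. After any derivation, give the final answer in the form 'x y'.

73 4

√333 → a₀=18, period (4,36); ℓ=2 even so k=1
a_0=18:  p_0=18·1+0=18,  q_0=18·0+1=1
a_1=4:  p_1=4·18+1=73,  q_1=4·1+0=4
→ (73, 4).  Check: 73²=5329, 333·4²=5328, difference 1.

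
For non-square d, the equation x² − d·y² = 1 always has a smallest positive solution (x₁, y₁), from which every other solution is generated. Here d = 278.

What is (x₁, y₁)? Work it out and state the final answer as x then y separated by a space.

2501 150

√278 = [16; 1,2,16,2,1,32, …], period ℓ=6 (even) → k=5
i=0: a=16 ⇒ p=16, q=1
…
i=2: a=2 ⇒ p=50, q=3
…
i=4: a=2 ⇒ p=1684, q=101
i=5: a=1 ⇒ p=2501, q=150
(x₁, y₁) = (2501, 150);  2501² − 278·150² = 1 ✓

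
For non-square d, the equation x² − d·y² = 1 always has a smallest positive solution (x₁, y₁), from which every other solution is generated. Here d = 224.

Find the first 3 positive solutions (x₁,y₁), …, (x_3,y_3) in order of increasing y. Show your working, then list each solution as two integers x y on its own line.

15 1
449 30
13455 899

[14; 1,28] for √224; ℓ=2 ⇒ convergent index 1
a_0=14:  p_0=14·1+0=14,  q_0=14·0+1=1
a_1=1:  p_1=1·14+1=15,  q_1=1·1+0=1
fundamental: x₁=15, y₁=1  (since 225 − 224·1 = 1)
(x_2, y_2) = (15·15 + 224·1·1, 15·1 + 1·15) = (449, 30)
(x_3, y_3) = (15·449 + 224·1·30, 15·30 + 1·449) = (13455, 899)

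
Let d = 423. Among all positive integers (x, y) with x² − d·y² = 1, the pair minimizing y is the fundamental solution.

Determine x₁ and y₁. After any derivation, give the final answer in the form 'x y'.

[20; 1,1,3,4,3,1,1,40] for √423; ℓ=8 ⇒ convergent index 7
k=0  a_k=20  p_k/q_k = 20/1
k=1  a_k=1  p_k/q_k = 21/1
k=2  a_k=1  p_k/q_k = 41/2
…
k=5  a_k=3  p_k/q_k = 1995/97
k=6  a_k=1  p_k/q_k = 2612/127
k=7  a_k=1  p_k/q_k = 4607/224
fundamental: x₁=4607, y₁=224  (since 21224449 − 423·50176 = 1)

4607 224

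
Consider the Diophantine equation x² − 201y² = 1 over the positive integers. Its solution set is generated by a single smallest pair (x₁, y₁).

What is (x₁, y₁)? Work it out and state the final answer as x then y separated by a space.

[14; 5,1,1,1,2,…,1,5,28] for √201; ℓ=14 ⇒ convergent index 13
k=0  a_k=14  p_k/q_k = 14/1
…
k=2  a_k=1  p_k/q_k = 85/6
…
k=6  a_k=1  p_k/q_k = 879/62
…
k=8  a_k=1  p_k/q_k = 8549/603
k=9  a_k=2  p_k/q_k = 24768/1747
k=10  a_k=1  p_k/q_k = 33317/2350
…
k=12  a_k=1  p_k/q_k = 91402/6447
k=13  a_k=5  p_k/q_k = 515095/36332
fundamental: x₁=515095, y₁=36332  (since 265322859025 − 201·1320014224 = 1)

515095 36332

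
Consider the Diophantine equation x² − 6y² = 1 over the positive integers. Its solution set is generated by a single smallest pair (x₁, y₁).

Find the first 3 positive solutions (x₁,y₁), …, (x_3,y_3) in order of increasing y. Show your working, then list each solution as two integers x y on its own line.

√6 → a₀=2, period (2,4); ℓ=2 even so k=1
k=0  a_k=2  p_k/q_k = 2/1
k=1  a_k=2  p_k/q_k = 5/2
fundamental: x₁=5, y₁=2  (since 25 − 6·4 = 1)
(x_2, y_2) = (5·5 + 6·2·2, 5·2 + 2·5) = (49, 20)
(x_3, y_3) = (5·49 + 6·2·20, 5·20 + 2·49) = (485, 198)

5 2
49 20
485 198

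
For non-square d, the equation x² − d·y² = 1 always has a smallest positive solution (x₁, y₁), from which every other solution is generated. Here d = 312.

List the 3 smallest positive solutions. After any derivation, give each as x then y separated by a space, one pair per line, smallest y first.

53 3
5617 318
595349 33705

[17; 1,1,1,34] for √312; ℓ=4 ⇒ convergent index 3
step 0: (17, 1)  from 17·(1,0) + (0,1)
…
step 2: (35, 2)  from 1·(18,1) + (17,1)
step 3: (53, 3)  from 1·(35,2) + (18,1)
(x₁, y₁) = (53, 3);  53² − 312·3² = 1 ✓
(x_2, y_2) = (53·53 + 312·3·3, 53·3 + 3·53) = (5617, 318)
(x_3, y_3) = (53·5617 + 312·3·318, 53·318 + 3·5617) = (595349, 33705)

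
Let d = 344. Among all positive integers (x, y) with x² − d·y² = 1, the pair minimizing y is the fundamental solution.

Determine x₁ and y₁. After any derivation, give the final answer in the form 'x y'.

10405 561

d=344: √d = [18; 1,1,4,1,3,1,4,1,1,36] (ℓ=10, even), read p_9/q_9
k=0  a_k=18  p_k/q_k = 18/1
k=1  a_k=1  p_k/q_k = 19/1
…
k=3  a_k=4  p_k/q_k = 167/9
k=4  a_k=1  p_k/q_k = 204/11
k=5  a_k=3  p_k/q_k = 779/42
k=6  a_k=1  p_k/q_k = 983/53
k=7  a_k=4  p_k/q_k = 4711/254
k=8  a_k=1  p_k/q_k = 5694/307
k=9  a_k=1  p_k/q_k = 10405/561
(x₁, y₁) = (10405, 561);  10405² − 344·561² = 1 ✓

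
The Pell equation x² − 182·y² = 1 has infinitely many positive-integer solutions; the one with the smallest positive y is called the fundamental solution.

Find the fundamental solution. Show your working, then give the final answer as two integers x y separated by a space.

√182 = [13; 2,26, …], period ℓ=2 (even) → k=1
step 0: (13, 1)  from 13·(1,0) + (0,1)
step 1: (27, 2)  from 2·(13,1) + (1,0)
fundamental: x₁=27, y₁=2  (since 729 − 182·4 = 1)

27 2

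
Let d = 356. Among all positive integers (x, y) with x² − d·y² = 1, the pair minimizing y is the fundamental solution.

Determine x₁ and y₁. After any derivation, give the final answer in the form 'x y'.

[18; 1,6,1,1,2,…,6,1,36] for √356; ℓ=14 ⇒ convergent index 13
i=0: a=18 ⇒ p=18, q=1
i=1: a=1 ⇒ p=19, q=1
i=2: a=6 ⇒ p=132, q=7
…
i=7: a=8 ⇒ p=8717, q=462
i=8: a=1 ⇒ p=9717, q=515
i=9: a=2 ⇒ p=28151, q=1492
i=10: a=1 ⇒ p=37868, q=2007
…
i=12: a=6 ⇒ p=433982, q=23001
i=13: a=1 ⇒ p=500001, q=26500
→ (500001, 26500).  Check: 500001²=250001000001, 356·26500²=250001000000, difference 1.

500001 26500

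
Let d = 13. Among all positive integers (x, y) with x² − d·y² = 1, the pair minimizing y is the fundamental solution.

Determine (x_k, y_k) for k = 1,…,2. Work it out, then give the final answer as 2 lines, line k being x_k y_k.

649 180
842401 233640

√13 → a₀=3, period (1,1,1,1,6); ℓ=5 odd so k=9
a_0=3:  p_0=3·1+0=3,  q_0=3·0+1=1
…
a_3=1:  p_3=1·7+4=11,  q_3=1·2+1=3
…
a_8=1:  p_8=1·256+137=393,  q_8=1·71+38=109
a_9=1:  p_9=1·393+256=649,  q_9=1·109+71=180
(x₁, y₁) = (649, 180);  649² − 13·180² = 1 ✓
(x_2, y_2) = (649·649 + 13·180·180, 649·180 + 180·649) = (842401, 233640)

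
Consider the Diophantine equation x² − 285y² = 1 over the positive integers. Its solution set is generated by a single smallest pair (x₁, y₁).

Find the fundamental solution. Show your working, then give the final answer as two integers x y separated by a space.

2431 144

d=285: √d = [16; 1,7,2,7,1,32] (ℓ=6, even), read p_5/q_5
i=0: a=16 ⇒ p=16, q=1
i=1: a=1 ⇒ p=17, q=1
…
i=3: a=2 ⇒ p=287, q=17
i=4: a=7 ⇒ p=2144, q=127
i=5: a=1 ⇒ p=2431, q=144
(x₁, y₁) = (2431, 144);  2431² − 285·144² = 1 ✓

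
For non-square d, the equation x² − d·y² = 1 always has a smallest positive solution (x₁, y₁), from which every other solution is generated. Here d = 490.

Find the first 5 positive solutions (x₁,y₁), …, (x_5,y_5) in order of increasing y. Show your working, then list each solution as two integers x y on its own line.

1039681 46968
2161873163521 97663474416
4495316905044313921 203077717488555624
9347391150304592810234881 422272088792340335957472
19436609957075163398170578312001 878056535095215307939712337240

√490 = [22; 7,2,1,4,4,4,1,2,7,44, …], period ℓ=10 (even) → k=9
k=0  a_k=22  p_k/q_k = 22/1
…
k=2  a_k=2  p_k/q_k = 332/15
k=3  a_k=1  p_k/q_k = 487/22
k=4  a_k=4  p_k/q_k = 2280/103
…
k=6  a_k=4  p_k/q_k = 40708/1839
…
k=8  a_k=2  p_k/q_k = 141338/6385
k=9  a_k=7  p_k/q_k = 1039681/46968
(x₁, y₁) = (1039681, 46968);  1039681² − 490·46968² = 1 ✓
n=2: (1039681,46968)∘(1039681,46968) = (1039681·1039681+490·46968·46968, 1039681·46968+46968·1039681) = (2161873163521,97663474416)
n=3: (2161873163521,97663474416)∘(1039681,46968) = (1039681·2161873163521+490·46968·97663474416, 1039681·97663474416+46968·2161873163521) = (4495316905044313921,203077717488555624)
n=4: (4495316905044313921,203077717488555624)∘(1039681,46968) = (1039681·4495316905044313921+490·46968·203077717488555624, 1039681·203077717488555624+46968·4495316905044313921) = (9347391150304592810234881,422272088792340335957472)
n=5: (9347391150304592810234881,422272088792340335957472)∘(1039681,46968) = (1039681·9347391150304592810234881+490·46968·422272088792340335957472, 1039681·422272088792340335957472+46968·9347391150304592810234881) = (19436609957075163398170578312001,878056535095215307939712337240)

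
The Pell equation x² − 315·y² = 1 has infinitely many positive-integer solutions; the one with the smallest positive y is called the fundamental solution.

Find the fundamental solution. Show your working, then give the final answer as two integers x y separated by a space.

71 4

d=315: √d = [17; 1,2,1,34] (ℓ=4, even), read p_3/q_3
a_0=17:  p_0=17·1+0=17,  q_0=17·0+1=1
…
a_2=2:  p_2=2·18+17=53,  q_2=2·1+1=3
a_3=1:  p_3=1·53+18=71,  q_3=1·3+1=4
(x₁, y₁) = (71, 4);  71² − 315·4² = 1 ✓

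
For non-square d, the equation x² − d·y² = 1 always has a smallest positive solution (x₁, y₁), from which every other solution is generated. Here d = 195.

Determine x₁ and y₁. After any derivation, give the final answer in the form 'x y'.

√195 = [13; 1,26, …], period ℓ=2 (even) → k=1
i=0: a=13 ⇒ p=13, q=1
i=1: a=1 ⇒ p=14, q=1
→ (14, 1).  Check: 14²=196, 195·1²=195, difference 1.

14 1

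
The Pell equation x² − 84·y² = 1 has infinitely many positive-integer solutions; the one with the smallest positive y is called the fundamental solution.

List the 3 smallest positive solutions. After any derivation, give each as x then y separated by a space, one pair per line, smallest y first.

55 6
6049 660
665335 72594

[9; 6,18] for √84; ℓ=2 ⇒ convergent index 1
a_0=9:  p_0=9·1+0=9,  q_0=9·0+1=1
a_1=6:  p_1=6·9+1=55,  q_1=6·1+0=6
→ (55, 6).  Check: 55²=3025, 84·6²=3024, difference 1.
k=2:  x_2 = 55·55+84·6·6 = 6049,  y_2 = 55·6+6·55 = 660
k=3:  x_3 = 55·6049+84·6·660 = 665335,  y_3 = 55·660+6·6049 = 72594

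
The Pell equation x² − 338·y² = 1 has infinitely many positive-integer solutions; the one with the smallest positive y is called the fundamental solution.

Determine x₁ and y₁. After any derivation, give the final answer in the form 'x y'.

114243 6214

√338 = [18; 2,1,1,2,36, …], period ℓ=5 (odd) → k=9
k=0  a_k=18  p_k/q_k = 18/1
k=1  a_k=2  p_k/q_k = 37/2
k=2  a_k=1  p_k/q_k = 55/3
k=3  a_k=1  p_k/q_k = 92/5
…
k=5  a_k=36  p_k/q_k = 8696/473
k=6  a_k=2  p_k/q_k = 17631/959
k=7  a_k=1  p_k/q_k = 26327/1432
k=8  a_k=1  p_k/q_k = 43958/2391
k=9  a_k=2  p_k/q_k = 114243/6214
fundamental: x₁=114243, y₁=6214  (since 13051463049 − 338·38613796 = 1)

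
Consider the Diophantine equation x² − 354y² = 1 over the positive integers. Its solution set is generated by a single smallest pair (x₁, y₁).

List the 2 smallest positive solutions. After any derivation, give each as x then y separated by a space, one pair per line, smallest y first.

258065 13716
133195088449 7079239080

√354 = [18; 1,4,2,2,18,2,2,4,1,36, …], period ℓ=10 (even) → k=9
k=0  a_k=18  p_k/q_k = 18/1
…
k=2  a_k=4  p_k/q_k = 94/5
k=3  a_k=2  p_k/q_k = 207/11
k=4  a_k=2  p_k/q_k = 508/27
…
k=6  a_k=2  p_k/q_k = 19210/1021
…
k=8  a_k=4  p_k/q_k = 210294/11177
k=9  a_k=1  p_k/q_k = 258065/13716
(x₁, y₁) = (258065, 13716);  258065² − 354·13716² = 1 ✓
n=2: (258065,13716)∘(258065,13716) = (258065·258065+354·13716·13716, 258065·13716+13716·258065) = (133195088449,7079239080)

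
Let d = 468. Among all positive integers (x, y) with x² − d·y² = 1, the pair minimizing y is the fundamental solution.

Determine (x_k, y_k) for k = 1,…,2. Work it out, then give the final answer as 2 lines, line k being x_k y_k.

[21; 1,1,1,2,1,1,1,42] for √468; ℓ=8 ⇒ convergent index 7
a_0=21:  p_0=21·1+0=21,  q_0=21·0+1=1
…
a_2=1:  p_2=1·22+21=43,  q_2=1·1+1=2
…
a_5=1:  p_5=1·173+65=238,  q_5=1·8+3=11
a_6=1:  p_6=1·238+173=411,  q_6=1·11+8=19
a_7=1:  p_7=1·411+238=649,  q_7=1·19+11=30
→ (649, 30).  Check: 649²=421201, 468·30²=421200, difference 1.
(x_2, y_2) = (649·649 + 468·30·30, 649·30 + 30·649) = (842401, 38940)

649 30
842401 38940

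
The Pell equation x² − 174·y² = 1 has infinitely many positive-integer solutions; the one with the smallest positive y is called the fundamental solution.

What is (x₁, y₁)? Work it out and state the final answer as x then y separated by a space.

[13; 5,4,5,26] for √174; ℓ=4 ⇒ convergent index 3
i=0: a=13 ⇒ p=13, q=1
…
i=2: a=4 ⇒ p=277, q=21
i=3: a=5 ⇒ p=1451, q=110
→ (1451, 110).  Check: 1451²=2105401, 174·110²=2105400, difference 1.

1451 110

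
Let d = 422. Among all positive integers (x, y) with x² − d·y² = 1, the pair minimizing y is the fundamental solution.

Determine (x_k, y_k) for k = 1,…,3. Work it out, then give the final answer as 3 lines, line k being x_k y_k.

√422 → a₀=20, period (1,1,5,2,1,…,1,1,40); ℓ=14 even so k=13
k=0  a_k=20  p_k/q_k = 20/1
…
k=3  a_k=5  p_k/q_k = 226/11
k=4  a_k=2  p_k/q_k = 493/24
k=5  a_k=1  p_k/q_k = 719/35
k=6  a_k=3  p_k/q_k = 2650/129
k=7  a_k=20  p_k/q_k = 53719/2615
k=8  a_k=3  p_k/q_k = 163807/7974
k=9  a_k=1  p_k/q_k = 217526/10589
k=10  a_k=2  p_k/q_k = 598859/29152
k=11  a_k=5  p_k/q_k = 3211821/156349
k=12  a_k=1  p_k/q_k = 3810680/185501
k=13  a_k=1  p_k/q_k = 7022501/341850
fundamental: x₁=7022501, y₁=341850  (since 49315520295001 − 422·116861422500 = 1)
k=2:  x_2 = 7022501·7022501+422·341850·341850 = 98631040590001,  y_2 = 7022501·341850+341850·7022501 = 4801283933700
k=3:  x_3 = 7022501·98631040590001+422·341850·4801283933700 = 1385273162348638202501,  y_3 = 7022501·4801283933700+341850·98631040590001 = 67434042451384025550

7022501 341850
98631040590001 4801283933700
1385273162348638202501 67434042451384025550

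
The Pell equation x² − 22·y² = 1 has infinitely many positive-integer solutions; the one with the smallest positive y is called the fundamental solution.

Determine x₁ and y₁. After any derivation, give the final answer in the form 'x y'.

197 42

[4; 1,2,4,2,1,8] for √22; ℓ=6 ⇒ convergent index 5
i=0: a=4 ⇒ p=4, q=1
i=1: a=1 ⇒ p=5, q=1
…
i=3: a=4 ⇒ p=61, q=13
i=4: a=2 ⇒ p=136, q=29
i=5: a=1 ⇒ p=197, q=42
→ (197, 42).  Check: 197²=38809, 22·42²=38808, difference 1.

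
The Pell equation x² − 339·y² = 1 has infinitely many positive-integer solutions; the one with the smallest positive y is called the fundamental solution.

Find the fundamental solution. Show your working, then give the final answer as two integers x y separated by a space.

97970 5321

[18; 2,2,2,1,17,1,2,2,2,36] for √339; ℓ=10 ⇒ convergent index 9
a_0=18:  p_0=18·1+0=18,  q_0=18·0+1=1
a_1=2:  p_1=2·18+1=37,  q_1=2·1+0=2
a_2=2:  p_2=2·37+18=92,  q_2=2·2+1=5
a_3=2:  p_3=2·92+37=221,  q_3=2·5+2=12
…
a_6=1:  p_6=1·5542+313=5855,  q_6=1·301+17=318
a_7=2:  p_7=2·5855+5542=17252,  q_7=2·318+301=937
a_8=2:  p_8=2·17252+5855=40359,  q_8=2·937+318=2192
a_9=2:  p_9=2·40359+17252=97970,  q_9=2·2192+937=5321
→ (97970, 5321).  Check: 97970²=9598120900, 339·5321²=9598120899, difference 1.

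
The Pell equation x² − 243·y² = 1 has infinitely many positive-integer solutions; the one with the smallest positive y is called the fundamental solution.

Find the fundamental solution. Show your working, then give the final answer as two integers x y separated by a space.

[15; 1,1,2,3,15,3,2,1,1,30] for √243; ℓ=10 ⇒ convergent index 9
step 0: (15, 1)  from 15·(1,0) + (0,1)
…
step 2: (31, 2)  from 1·(16,1) + (15,1)
…
step 5: (4053, 260)  from 15·(265,17) + (78,5)
step 6: (12424, 797)  from 3·(4053,260) + (265,17)
step 7: (28901, 1854)  from 2·(12424,797) + (4053,260)
step 8: (41325, 2651)  from 1·(28901,1854) + (12424,797)
step 9: (70226, 4505)  from 1·(41325,2651) + (28901,1854)
(x₁, y₁) = (70226, 4505);  70226² − 243·4505² = 1 ✓

70226 4505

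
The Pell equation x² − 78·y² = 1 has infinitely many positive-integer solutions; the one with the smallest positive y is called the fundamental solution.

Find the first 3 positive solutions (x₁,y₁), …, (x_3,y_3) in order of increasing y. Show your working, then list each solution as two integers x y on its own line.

53 6
5617 636
595349 67410

d=78: √d = [8; 1,4,1,16] (ℓ=4, even), read p_3/q_3
i=0: a=8 ⇒ p=8, q=1
…
i=2: a=4 ⇒ p=44, q=5
i=3: a=1 ⇒ p=53, q=6
fundamental: x₁=53, y₁=6  (since 2809 − 78·36 = 1)
(53+6√78)^2 = 5617 + 636√78
(53+6√78)^3 = 595349 + 67410√78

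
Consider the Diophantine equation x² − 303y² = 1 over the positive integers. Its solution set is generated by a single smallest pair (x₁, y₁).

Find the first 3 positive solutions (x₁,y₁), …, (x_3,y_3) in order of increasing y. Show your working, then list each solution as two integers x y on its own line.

2524 145
12741151 731960
64317327724 3694933935

√303 = [17; 2,2,5,2,2,34, …], period ℓ=6 (even) → k=5
k=0  a_k=17  p_k/q_k = 17/1
…
k=4  a_k=2  p_k/q_k = 1027/59
k=5  a_k=2  p_k/q_k = 2524/145
→ (2524, 145).  Check: 2524²=6370576, 303·145²=6370575, difference 1.
(2524+145√303)^2 = 12741151 + 731960√303
(2524+145√303)^3 = 64317327724 + 3694933935√303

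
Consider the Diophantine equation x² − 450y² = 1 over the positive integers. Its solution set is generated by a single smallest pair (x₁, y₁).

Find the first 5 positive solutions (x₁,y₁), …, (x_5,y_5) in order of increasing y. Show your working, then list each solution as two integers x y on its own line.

[21; 4,1,2,4,2,1,4,42] for √450; ℓ=8 ⇒ convergent index 7
a_0=21:  p_0=21·1+0=21,  q_0=21·0+1=1
a_1=4:  p_1=4·21+1=85,  q_1=4·1+0=4
a_2=1:  p_2=1·85+21=106,  q_2=1·4+1=5
a_3=2:  p_3=2·106+85=297,  q_3=2·5+4=14
a_4=4:  p_4=4·297+106=1294,  q_4=4·14+5=61
a_5=2:  p_5=2·1294+297=2885,  q_5=2·61+14=136
a_6=1:  p_6=1·2885+1294=4179,  q_6=1·136+61=197
a_7=4:  p_7=4·4179+2885=19601,  q_7=4·197+136=924
(x₁, y₁) = (19601, 924);  19601² − 450·924² = 1 ✓
(19601+924√450)^2 = 768398401 + 36222648√450
(19601+924√450)^3 = 30122754096401 + 1420000245972√450
(19601+924√450)^4 = 1180872205318713601 + 55666849606371696√450
(19601+924√450)^5 = 46292552162781456490001 + 2182251836848982980620√450

19601 924
768398401 36222648
30122754096401 1420000245972
1180872205318713601 55666849606371696
46292552162781456490001 2182251836848982980620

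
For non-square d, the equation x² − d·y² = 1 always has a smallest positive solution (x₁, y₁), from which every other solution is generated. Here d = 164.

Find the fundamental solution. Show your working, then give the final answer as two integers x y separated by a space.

2049 160

√164 → a₀=12, period (1,4,6,4,1,24); ℓ=6 even so k=5
i=0: a=12 ⇒ p=12, q=1
…
i=4: a=4 ⇒ p=1652, q=129
i=5: a=1 ⇒ p=2049, q=160
fundamental: x₁=2049, y₁=160  (since 4198401 − 164·25600 = 1)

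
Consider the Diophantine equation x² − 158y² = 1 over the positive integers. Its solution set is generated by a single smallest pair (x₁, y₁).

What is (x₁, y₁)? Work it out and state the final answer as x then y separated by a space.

7743 616

√158 → a₀=12, period (1,1,3,12,3,1,1,24); ℓ=8 even so k=7
step 0: (12, 1)  from 12·(1,0) + (0,1)
step 1: (13, 1)  from 1·(12,1) + (1,0)
step 2: (25, 2)  from 1·(13,1) + (12,1)
step 3: (88, 7)  from 3·(25,2) + (13,1)
step 4: (1081, 86)  from 12·(88,7) + (25,2)
step 5: (3331, 265)  from 3·(1081,86) + (88,7)
step 6: (4412, 351)  from 1·(3331,265) + (1081,86)
step 7: (7743, 616)  from 1·(4412,351) + (3331,265)
fundamental: x₁=7743, y₁=616  (since 59954049 − 158·379456 = 1)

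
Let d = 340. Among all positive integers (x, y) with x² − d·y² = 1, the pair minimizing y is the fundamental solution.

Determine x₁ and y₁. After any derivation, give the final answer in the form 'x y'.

[18; 2,3,1,1,1,…,3,2,36] for √340; ℓ=14 ⇒ convergent index 13
i=0: a=18 ⇒ p=18, q=1
…
i=3: a=1 ⇒ p=166, q=9
i=4: a=1 ⇒ p=295, q=16
i=5: a=1 ⇒ p=461, q=25
i=6: a=1 ⇒ p=756, q=41
i=7: a=8 ⇒ p=6509, q=353
…
i=11: a=1 ⇒ p=34813, q=1888
i=12: a=3 ⇒ p=125478, q=6805
i=13: a=2 ⇒ p=285769, q=15498
fundamental: x₁=285769, y₁=15498  (since 81663921361 − 340·240188004 = 1)

285769 15498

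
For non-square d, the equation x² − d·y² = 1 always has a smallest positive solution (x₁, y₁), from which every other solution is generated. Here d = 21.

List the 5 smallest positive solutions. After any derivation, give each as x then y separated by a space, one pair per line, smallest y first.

√21 = [4; 1,1,2,1,1,8, …], period ℓ=6 (even) → k=5
i=0: a=4 ⇒ p=4, q=1
i=1: a=1 ⇒ p=5, q=1
…
i=4: a=1 ⇒ p=32, q=7
i=5: a=1 ⇒ p=55, q=12
→ (55, 12).  Check: 55²=3025, 21·12²=3024, difference 1.
n=2: (55,12)∘(55,12) = (55·55+21·12·12, 55·12+12·55) = (6049,1320)
n=3: (6049,1320)∘(55,12) = (55·6049+21·12·1320, 55·1320+12·6049) = (665335,145188)
n=4: (665335,145188)∘(55,12) = (55·665335+21·12·145188, 55·145188+12·665335) = (73180801,15969360)
n=5: (73180801,15969360)∘(55,12) = (55·73180801+21·12·15969360, 55·15969360+12·73180801) = (8049222775,1756484412)

55 12
6049 1320
665335 145188
73180801 15969360
8049222775 1756484412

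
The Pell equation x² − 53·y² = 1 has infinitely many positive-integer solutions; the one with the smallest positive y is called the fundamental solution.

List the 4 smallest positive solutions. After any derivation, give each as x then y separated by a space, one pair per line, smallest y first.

√53 = [7; 3,1,1,3,14, …], period ℓ=5 (odd) → k=9
k=0  a_k=7  p_k/q_k = 7/1
k=1  a_k=3  p_k/q_k = 22/3
…
k=3  a_k=1  p_k/q_k = 51/7
…
k=8  a_k=1  p_k/q_k = 18557/2549
k=9  a_k=3  p_k/q_k = 66249/9100
(x₁, y₁) = (66249, 9100);  66249² − 53·9100² = 1 ✓
(66249+9100√53)^2 = 8777860001 + 1205731800√53
(66249+9100√53)^3 = 1163048894346249 + 159757052027300√53
(66249+9100√53)^4 = 154101652394311440001 + 21167489878307463600√53

66249 9100
8777860001 1205731800
1163048894346249 159757052027300
154101652394311440001 21167489878307463600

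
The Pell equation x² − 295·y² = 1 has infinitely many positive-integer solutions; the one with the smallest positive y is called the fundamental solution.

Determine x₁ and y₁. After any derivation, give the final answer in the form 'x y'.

2024999 117900

[17; 5,1,2,3,2,6,2,3,2,1,5,34] for √295; ℓ=12 ⇒ convergent index 11
a_0=17:  p_0=17·1+0=17,  q_0=17·0+1=1
a_1=5:  p_1=5·17+1=86,  q_1=5·1+0=5
a_2=1:  p_2=1·86+17=103,  q_2=1·5+1=6
…
a_4=3:  p_4=3·292+103=979,  q_4=3·17+6=57
a_5=2:  p_5=2·979+292=2250,  q_5=2·57+17=131
a_6=6:  p_6=6·2250+979=14479,  q_6=6·131+57=843
a_7=2:  p_7=2·14479+2250=31208,  q_7=2·843+131=1817
a_8=3:  p_8=3·31208+14479=108103,  q_8=3·1817+843=6294
a_9=2:  p_9=2·108103+31208=247414,  q_9=2·6294+1817=14405
a_10=1:  p_10=1·247414+108103=355517,  q_10=1·14405+6294=20699
a_11=5:  p_11=5·355517+247414=2024999,  q_11=5·20699+14405=117900
→ (2024999, 117900).  Check: 2024999²=4100620950001, 295·117900²=4100620950000, difference 1.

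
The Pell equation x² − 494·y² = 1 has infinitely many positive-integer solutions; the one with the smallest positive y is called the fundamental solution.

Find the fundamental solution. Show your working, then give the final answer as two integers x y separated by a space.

73035 3286

d=494: √d = [22; 4,2,2,1,2,1,2,2,4,44] (ℓ=10, even), read p_9/q_9
step 0: (22, 1)  from 22·(1,0) + (0,1)
…
step 3: (489, 22)  from 2·(200,9) + (89,4)
…
step 5: (1867, 84)  from 2·(689,31) + (489,22)
step 6: (2556, 115)  from 1·(1867,84) + (689,31)
step 7: (6979, 314)  from 2·(2556,115) + (1867,84)
step 8: (16514, 743)  from 2·(6979,314) + (2556,115)
step 9: (73035, 3286)  from 4·(16514,743) + (6979,314)
fundamental: x₁=73035, y₁=3286  (since 5334111225 − 494·10797796 = 1)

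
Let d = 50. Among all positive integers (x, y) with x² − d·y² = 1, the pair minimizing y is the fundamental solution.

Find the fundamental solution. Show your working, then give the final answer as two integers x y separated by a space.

99 14

[7; 14] for √50; ℓ=1 ⇒ convergent index 1
i=0: a=7 ⇒ p=7, q=1
i=1: a=14 ⇒ p=99, q=14
(x₁, y₁) = (99, 14);  99² − 50·14² = 1 ✓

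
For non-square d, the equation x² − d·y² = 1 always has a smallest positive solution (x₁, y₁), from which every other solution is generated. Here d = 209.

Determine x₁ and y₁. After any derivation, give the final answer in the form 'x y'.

d=209: √d = [14; 2,5,3,2,3,5,2,28] (ℓ=8, even), read p_7/q_7
a_0=14:  p_0=14·1+0=14,  q_0=14·0+1=1
a_1=2:  p_1=2·14+1=29,  q_1=2·1+0=2
a_2=5:  p_2=5·29+14=159,  q_2=5·2+1=11
a_3=3:  p_3=3·159+29=506,  q_3=3·11+2=35
a_4=2:  p_4=2·506+159=1171,  q_4=2·35+11=81
…
a_6=5:  p_6=5·4019+1171=21266,  q_6=5·278+81=1471
a_7=2:  p_7=2·21266+4019=46551,  q_7=2·1471+278=3220
→ (46551, 3220).  Check: 46551²=2166995601, 209·3220²=2166995600, difference 1.

46551 3220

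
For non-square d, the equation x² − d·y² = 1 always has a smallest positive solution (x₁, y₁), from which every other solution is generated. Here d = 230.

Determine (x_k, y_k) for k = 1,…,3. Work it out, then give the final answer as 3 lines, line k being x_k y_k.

91 6
16561 1092
3014011 198738

√230 = [15; 6,30, …], period ℓ=2 (even) → k=1
i=0: a=15 ⇒ p=15, q=1
i=1: a=6 ⇒ p=91, q=6
fundamental: x₁=91, y₁=6  (since 8281 − 230·36 = 1)
(x_2, y_2) = (91·91 + 230·6·6, 91·6 + 6·91) = (16561, 1092)
(x_3, y_3) = (91·16561 + 230·6·1092, 91·1092 + 6·16561) = (3014011, 198738)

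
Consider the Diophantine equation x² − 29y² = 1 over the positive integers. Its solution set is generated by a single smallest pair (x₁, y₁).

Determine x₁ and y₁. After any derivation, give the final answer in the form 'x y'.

9801 1820

[5; 2,1,1,2,10] for √29; ℓ=5 ⇒ convergent index 9
a_0=5:  p_0=5·1+0=5,  q_0=5·0+1=1
a_1=2:  p_1=2·5+1=11,  q_1=2·1+0=2
a_2=1:  p_2=1·11+5=16,  q_2=1·2+1=3
a_3=1:  p_3=1·16+11=27,  q_3=1·3+2=5
a_4=2:  p_4=2·27+16=70,  q_4=2·5+3=13
…
a_6=2:  p_6=2·727+70=1524,  q_6=2·135+13=283
a_7=1:  p_7=1·1524+727=2251,  q_7=1·283+135=418
a_8=1:  p_8=1·2251+1524=3775,  q_8=1·418+283=701
a_9=2:  p_9=2·3775+2251=9801,  q_9=2·701+418=1820
fundamental: x₁=9801, y₁=1820  (since 96059601 − 29·3312400 = 1)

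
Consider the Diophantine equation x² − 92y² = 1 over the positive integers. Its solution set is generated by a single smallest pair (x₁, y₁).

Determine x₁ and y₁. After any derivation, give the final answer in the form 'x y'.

[9; 1,1,2,4,2,1,1,18] for √92; ℓ=8 ⇒ convergent index 7
a_0=9:  p_0=9·1+0=9,  q_0=9·0+1=1
…
a_2=1:  p_2=1·10+9=19,  q_2=1·1+1=2
a_3=2:  p_3=2·19+10=48,  q_3=2·2+1=5
a_4=4:  p_4=4·48+19=211,  q_4=4·5+2=22
a_5=2:  p_5=2·211+48=470,  q_5=2·22+5=49
a_6=1:  p_6=1·470+211=681,  q_6=1·49+22=71
a_7=1:  p_7=1·681+470=1151,  q_7=1·71+49=120
→ (1151, 120).  Check: 1151²=1324801, 92·120²=1324800, difference 1.

1151 120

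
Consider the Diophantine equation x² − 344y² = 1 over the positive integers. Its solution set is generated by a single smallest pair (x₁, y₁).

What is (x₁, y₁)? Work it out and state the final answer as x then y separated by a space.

10405 561

[18; 1,1,4,1,3,1,4,1,1,36] for √344; ℓ=10 ⇒ convergent index 9
a_0=18:  p_0=18·1+0=18,  q_0=18·0+1=1
a_1=1:  p_1=1·18+1=19,  q_1=1·1+0=1
a_2=1:  p_2=1·19+18=37,  q_2=1·1+1=2
a_3=4:  p_3=4·37+19=167,  q_3=4·2+1=9
a_4=1:  p_4=1·167+37=204,  q_4=1·9+2=11
a_5=3:  p_5=3·204+167=779,  q_5=3·11+9=42
…
a_8=1:  p_8=1·4711+983=5694,  q_8=1·254+53=307
a_9=1:  p_9=1·5694+4711=10405,  q_9=1·307+254=561
→ (10405, 561).  Check: 10405²=108264025, 344·561²=108264024, difference 1.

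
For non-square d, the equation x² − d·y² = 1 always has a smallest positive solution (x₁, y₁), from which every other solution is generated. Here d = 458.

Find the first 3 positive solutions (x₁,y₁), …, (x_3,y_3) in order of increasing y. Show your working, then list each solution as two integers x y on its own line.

d=458: √d = [21; 2,2,42] (ℓ=3, odd), read p_5/q_5
i=0: a=21 ⇒ p=21, q=1
i=1: a=2 ⇒ p=43, q=2
…
i=4: a=2 ⇒ p=9181, q=429
i=5: a=2 ⇒ p=22899, q=1070
fundamental: x₁=22899, y₁=1070  (since 524364201 − 458·1144900 = 1)
(22899+1070√458)^2 = 1048728401 + 49003860√458
(22899+1070√458)^3 = 48029663286099 + 2244278779210√458

22899 1070
1048728401 49003860
48029663286099 2244278779210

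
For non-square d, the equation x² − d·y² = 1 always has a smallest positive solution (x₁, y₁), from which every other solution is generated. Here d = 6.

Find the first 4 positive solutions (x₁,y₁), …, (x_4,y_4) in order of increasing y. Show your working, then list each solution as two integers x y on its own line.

5 2
49 20
485 198
4801 1960

√6 → a₀=2, period (2,4); ℓ=2 even so k=1
i=0: a=2 ⇒ p=2, q=1
i=1: a=2 ⇒ p=5, q=2
→ (5, 2).  Check: 5²=25, 6·2²=24, difference 1.
k=2:  x_2 = 5·5+6·2·2 = 49,  y_2 = 5·2+2·5 = 20
k=3:  x_3 = 5·49+6·2·20 = 485,  y_3 = 5·20+2·49 = 198
k=4:  x_4 = 5·485+6·2·198 = 4801,  y_4 = 5·198+2·485 = 1960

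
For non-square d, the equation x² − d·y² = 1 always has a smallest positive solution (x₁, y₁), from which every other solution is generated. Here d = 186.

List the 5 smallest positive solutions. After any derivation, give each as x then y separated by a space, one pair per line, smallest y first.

d=186: √d = [13; 1,1,1,3,4,3,1,1,1,26] (ℓ=10, even), read p_9/q_9
k=0  a_k=13  p_k/q_k = 13/1
k=1  a_k=1  p_k/q_k = 14/1
k=2  a_k=1  p_k/q_k = 27/2
…
k=4  a_k=3  p_k/q_k = 150/11
…
k=7  a_k=1  p_k/q_k = 2714/199
k=8  a_k=1  p_k/q_k = 4787/351
k=9  a_k=1  p_k/q_k = 7501/550
(x₁, y₁) = (7501, 550);  7501² − 186·550² = 1 ✓
n=2: (7501,550)∘(7501,550) = (7501·7501+186·550·550, 7501·550+550·7501) = (112530001,8251100)
n=3: (112530001,8251100)∘(7501,550) = (7501·112530001+186·550·8251100, 7501·8251100+550·112530001) = (1688175067501,123783001650)
n=4: (1688175067501,123783001650)∘(7501,550) = (7501·1688175067501+186·550·123783001650, 7501·123783001650+550·1688175067501) = (25326002250120001,1856992582502200)
n=5: (25326002250120001,1856992582502200)∘(7501,550) = (7501·25326002250120001+186·550·1856992582502200, 7501·1856992582502200+550·25326002250120001) = (379940684068125187501,27858602598915002750)

7501 550
112530001 8251100
1688175067501 123783001650
25326002250120001 1856992582502200
379940684068125187501 27858602598915002750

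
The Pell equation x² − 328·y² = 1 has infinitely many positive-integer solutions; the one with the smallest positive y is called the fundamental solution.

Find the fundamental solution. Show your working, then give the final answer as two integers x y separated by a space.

√328 → a₀=18, period (9,36); ℓ=2 even so k=1
a_0=18:  p_0=18·1+0=18,  q_0=18·0+1=1
a_1=9:  p_1=9·18+1=163,  q_1=9·1+0=9
→ (163, 9).  Check: 163²=26569, 328·9²=26568, difference 1.

163 9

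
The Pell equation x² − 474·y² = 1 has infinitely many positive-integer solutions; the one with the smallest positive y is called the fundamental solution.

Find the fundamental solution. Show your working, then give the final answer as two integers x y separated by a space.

193549 8890

√474 → a₀=21, period (1,3,2,1,1,…,3,1,42); ℓ=14 even so k=13
step 0: (21, 1)  from 21·(1,0) + (0,1)
…
step 8: (5813, 267)  from 1·(5051,232) + (762,35)
step 9: (10864, 499)  from 1·(5813,267) + (5051,232)
step 10: (16677, 766)  from 1·(10864,499) + (5813,267)
step 11: (44218, 2031)  from 2·(16677,766) + (10864,499)
step 12: (149331, 6859)  from 3·(44218,2031) + (16677,766)
step 13: (193549, 8890)  from 1·(149331,6859) + (44218,2031)
fundamental: x₁=193549, y₁=8890  (since 37461215401 − 474·79032100 = 1)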